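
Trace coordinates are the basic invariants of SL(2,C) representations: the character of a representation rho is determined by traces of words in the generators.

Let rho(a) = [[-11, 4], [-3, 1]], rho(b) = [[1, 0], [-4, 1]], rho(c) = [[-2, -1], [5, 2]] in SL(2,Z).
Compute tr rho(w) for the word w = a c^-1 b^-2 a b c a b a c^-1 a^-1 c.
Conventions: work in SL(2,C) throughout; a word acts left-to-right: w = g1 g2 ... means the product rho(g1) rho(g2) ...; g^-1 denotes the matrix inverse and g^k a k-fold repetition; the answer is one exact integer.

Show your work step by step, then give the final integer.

rho(a) = [[-11, 4], [-3, 1]]
... * rho(c^-1) = [[2, 1], [-5, -2]]  ->  [[-42, -19], [-11, -5]]
... * rho(b^-1) = [[1, 0], [4, 1]]  ->  [[-118, -19], [-31, -5]]
... * rho(b^-1) = [[1, 0], [4, 1]]  ->  [[-194, -19], [-51, -5]]
... * rho(a) = [[-11, 4], [-3, 1]]  ->  [[2191, -795], [576, -209]]
... * rho(b) = [[1, 0], [-4, 1]]  ->  [[5371, -795], [1412, -209]]
... * rho(c) = [[-2, -1], [5, 2]]  ->  [[-14717, -6961], [-3869, -1830]]
... * rho(a) = [[-11, 4], [-3, 1]]  ->  [[182770, -65829], [48049, -17306]]
... * rho(b) = [[1, 0], [-4, 1]]  ->  [[446086, -65829], [117273, -17306]]
... * rho(a) = [[-11, 4], [-3, 1]]  ->  [[-4709459, 1718515], [-1238085, 451786]]
... * rho(c^-1) = [[2, 1], [-5, -2]]  ->  [[-18011493, -8146489], [-4735100, -2141657]]
... * rho(a^-1) = [[1, -4], [3, -11]]  ->  [[-42450960, 161657351], [-11160071, 42498627]]
... * rho(c) = [[-2, -1], [5, 2]]  ->  [[893188675, 365765662], [234813277, 96157325]]
tr = 893188675 + 96157325 = 989346000

989346000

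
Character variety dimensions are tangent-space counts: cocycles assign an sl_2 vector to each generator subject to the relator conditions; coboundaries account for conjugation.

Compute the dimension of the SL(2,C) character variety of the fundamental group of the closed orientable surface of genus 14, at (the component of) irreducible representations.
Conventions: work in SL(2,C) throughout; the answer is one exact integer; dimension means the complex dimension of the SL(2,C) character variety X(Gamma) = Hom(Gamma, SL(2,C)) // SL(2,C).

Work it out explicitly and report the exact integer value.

78

Gamma = pi_1(Sigma_14) = < a_1, b_1, ..., a_14, b_14 | prod [a_i, b_i] > has 2g = 28 generators and 1 relator.
Unconstrained cocycle data is one sl_2 vector per generator (84 dimensions), cut by the relator condition d_2(z) = 0.
d_2 is surjective at irreducible rho (its cokernel H^2 is dual to H^0 = 0), so dim Z^1 = 84 - 3 = 81.
dim B^1 = 3 (coboundaries, injective at irreducible rho).
dim H^1 = 81 - 3 = 78 = dim X.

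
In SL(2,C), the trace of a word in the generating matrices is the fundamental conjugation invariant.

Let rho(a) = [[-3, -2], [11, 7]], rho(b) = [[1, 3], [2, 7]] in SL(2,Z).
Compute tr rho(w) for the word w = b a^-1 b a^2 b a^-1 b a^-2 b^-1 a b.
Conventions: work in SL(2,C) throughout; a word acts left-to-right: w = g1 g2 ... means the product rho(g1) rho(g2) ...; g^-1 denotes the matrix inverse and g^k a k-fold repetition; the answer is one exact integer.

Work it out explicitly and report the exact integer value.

57285902132

rho(b) = [[1, 3], [2, 7]]
... * rho(a^-1) = [[7, 2], [-11, -3]]  ->  [[-26, -7], [-63, -17]]
... * rho(b) = [[1, 3], [2, 7]]  ->  [[-40, -127], [-97, -308]]
... * rho(a) = [[-3, -2], [11, 7]]  ->  [[-1277, -809], [-3097, -1962]]
... * rho(a) = [[-3, -2], [11, 7]]  ->  [[-5068, -3109], [-12291, -7540]]
... * rho(b) = [[1, 3], [2, 7]]  ->  [[-11286, -36967], [-27371, -89653]]
... * rho(a^-1) = [[7, 2], [-11, -3]]  ->  [[327635, 88329], [794586, 214217]]
... * rho(b) = [[1, 3], [2, 7]]  ->  [[504293, 1601208], [1223020, 3883277]]
... * rho(a^-1) = [[7, 2], [-11, -3]]  ->  [[-14083237, -3795038], [-34154907, -9203791]]
... * rho(a^-1) = [[7, 2], [-11, -3]]  ->  [[-56837241, -16781360], [-137842648, -40698441]]
... * rho(b^-1) = [[7, -3], [-2, 1]]  ->  [[-364297967, 153730363], [-883501654, 372829503]]
... * rho(a) = [[-3, -2], [11, 7]]  ->  [[2783927894, 1804708475], [6751629495, 4376809829]]
... * rho(b) = [[1, 3], [2, 7]]  ->  [[6393344844, 20984743007], [15505249153, 50892557288]]
tr = 6393344844 + 50892557288 = 57285902132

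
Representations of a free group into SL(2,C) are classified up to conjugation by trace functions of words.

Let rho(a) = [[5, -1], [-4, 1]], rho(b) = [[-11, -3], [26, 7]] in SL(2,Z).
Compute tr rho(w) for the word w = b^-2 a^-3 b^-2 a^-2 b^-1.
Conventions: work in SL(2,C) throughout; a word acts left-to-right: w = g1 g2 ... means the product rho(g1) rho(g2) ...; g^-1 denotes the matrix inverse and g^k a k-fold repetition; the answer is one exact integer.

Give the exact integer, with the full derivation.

rho(b^-1) = [[7, 3], [-26, -11]]
... * rho(b^-1) = [[7, 3], [-26, -11]]  ->  [[-29, -12], [104, 43]]
... * rho(a^-1) = [[1, 1], [4, 5]]  ->  [[-77, -89], [276, 319]]
... * rho(a^-1) = [[1, 1], [4, 5]]  ->  [[-433, -522], [1552, 1871]]
... * rho(a^-1) = [[1, 1], [4, 5]]  ->  [[-2521, -3043], [9036, 10907]]
... * rho(b^-1) = [[7, 3], [-26, -11]]  ->  [[61471, 25910], [-220330, -92869]]
... * rho(b^-1) = [[7, 3], [-26, -11]]  ->  [[-243363, -100597], [872284, 360569]]
... * rho(a^-1) = [[1, 1], [4, 5]]  ->  [[-645751, -746348], [2314560, 2675129]]
... * rho(a^-1) = [[1, 1], [4, 5]]  ->  [[-3631143, -4377491], [13015076, 15690205]]
... * rho(b^-1) = [[7, 3], [-26, -11]]  ->  [[88396765, 37258972], [-316839798, -133547027]]
tr = 88396765 + -133547027 = -45150262

-45150262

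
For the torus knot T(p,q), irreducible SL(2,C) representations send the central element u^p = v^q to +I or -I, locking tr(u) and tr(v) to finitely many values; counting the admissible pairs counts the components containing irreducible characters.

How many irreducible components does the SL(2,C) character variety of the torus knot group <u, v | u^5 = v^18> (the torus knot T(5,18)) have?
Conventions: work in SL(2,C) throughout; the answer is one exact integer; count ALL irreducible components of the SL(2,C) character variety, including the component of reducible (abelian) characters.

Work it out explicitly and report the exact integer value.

Gamma = < u, v | u^5 = v^18 > (torus knot T(5,18)); the central element u^5 = v^18 acts as +I or -I in any irreducible SL(2,C) representation.
So on each irreducible component the traces are pinned: tr(u) = 2*cos(pi*alpha/5) with 1 <= alpha <= 4, tr(v) = 2*cos(pi*beta/18) with 1 <= beta <= 17.
Consistency of u^5 = (-1)^alpha I with v^18 = (-1)^beta I forces alpha = beta (mod 2).
count pairs: odd alpha (2 choices) x odd beta (9), plus even alpha (2) x even beta (8): 2*9 + 2*8 = 34.
components with irreducible characters: 34; plus the single component of reducible (abelian) characters: total 35.

35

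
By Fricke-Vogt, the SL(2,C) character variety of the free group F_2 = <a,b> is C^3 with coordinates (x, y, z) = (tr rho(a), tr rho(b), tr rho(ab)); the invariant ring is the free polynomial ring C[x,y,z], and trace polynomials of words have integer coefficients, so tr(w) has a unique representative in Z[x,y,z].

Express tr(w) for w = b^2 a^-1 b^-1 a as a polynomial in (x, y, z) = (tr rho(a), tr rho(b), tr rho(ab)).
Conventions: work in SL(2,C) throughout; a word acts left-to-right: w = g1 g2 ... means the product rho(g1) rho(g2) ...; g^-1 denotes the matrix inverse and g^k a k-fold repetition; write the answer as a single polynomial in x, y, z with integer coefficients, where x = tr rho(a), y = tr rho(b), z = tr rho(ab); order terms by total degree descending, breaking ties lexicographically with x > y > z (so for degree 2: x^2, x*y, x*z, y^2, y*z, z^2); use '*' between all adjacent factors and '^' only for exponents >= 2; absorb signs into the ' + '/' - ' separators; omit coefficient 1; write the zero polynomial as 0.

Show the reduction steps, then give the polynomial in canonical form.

-x*y^2*z + x^2*y + y^3 + y*z^2 - 3*y

reduce: tr(b^2) = tr(b) tr(b) - tr(1)  (reduce the b square) = y^2 - 2
reduce: tr(a b^2) = tr(b) tr(a b) - tr(a)  (reduce the b square) = y*z - x
so tr(b a b^2) = tr(b) tr(a b^2) - tr(a b)  (reduce the b square) = y^2*z - x*y - z
reduce: tr(a b a b) = tr(b a) tr(b a) - tr(1)  (split on b) = z^2 - 2
so tr(a b a) = tr(a) tr(b a) - tr(b)  (reduce the a square) = x*z - y
tr(b a b^2 a) = tr(b) tr(a b a b) - tr(a b a)  (reduce the b square) = y*z^2 - x*z - y
tr(a b^2 a^-1 b) = tr(b a b^2) tr(a) - tr(b a b^2 a)  (eliminate a^-1) = x*y^2*z - x^2*y - y*z^2 + y
reduce: tr(b^2 a^-1 b^-1 a) = tr(a b^2 a^-1) tr(b) - tr(a b^2 a^-1 b)  (eliminate b^-1) = -x*y^2*z + x^2*y + y^3 + y*z^2 - 3*y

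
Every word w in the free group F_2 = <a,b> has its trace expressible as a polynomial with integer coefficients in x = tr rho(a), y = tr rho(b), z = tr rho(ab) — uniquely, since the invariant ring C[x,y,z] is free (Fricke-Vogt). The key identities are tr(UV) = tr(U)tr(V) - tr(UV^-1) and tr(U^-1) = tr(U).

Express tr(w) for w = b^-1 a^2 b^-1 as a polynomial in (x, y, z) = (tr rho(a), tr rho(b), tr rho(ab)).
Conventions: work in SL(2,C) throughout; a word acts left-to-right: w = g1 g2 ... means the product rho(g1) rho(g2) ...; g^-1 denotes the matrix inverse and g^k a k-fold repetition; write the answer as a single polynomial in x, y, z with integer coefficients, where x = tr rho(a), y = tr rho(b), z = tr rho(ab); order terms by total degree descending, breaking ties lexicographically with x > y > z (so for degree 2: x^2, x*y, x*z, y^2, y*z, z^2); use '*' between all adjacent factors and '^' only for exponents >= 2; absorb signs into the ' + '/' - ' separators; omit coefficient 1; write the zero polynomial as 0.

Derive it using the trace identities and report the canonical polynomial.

tr(a^2) = tr(a) * tr(a) - tr(1) = x^2 - 2
tr(a^2 b) = tr(a) * tr(b a) - tr(b) = x*z - y
tr(a^2 b^-1) = tr(a^2) * tr(b) - tr(a^2 b) = x^2*y - x*z - y
use: tr(b^-1 a^2 b^-1) = tr(a^2 b^-1) * tr(b) - tr(a^2) = x^2*y^2 - x*y*z - x^2 - y^2 + 2

x^2*y^2 - x*y*z - x^2 - y^2 + 2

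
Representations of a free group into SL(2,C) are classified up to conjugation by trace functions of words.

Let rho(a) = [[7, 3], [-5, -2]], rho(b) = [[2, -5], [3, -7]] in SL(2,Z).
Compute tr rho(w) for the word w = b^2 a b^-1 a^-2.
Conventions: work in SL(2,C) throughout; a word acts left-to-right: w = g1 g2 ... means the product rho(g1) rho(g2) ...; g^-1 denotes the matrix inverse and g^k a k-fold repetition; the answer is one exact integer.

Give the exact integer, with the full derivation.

-136087

rho(b) = [[2, -5], [3, -7]]
... * rho(b) = [[2, -5], [3, -7]]  ->  [[-11, 25], [-15, 34]]
... * rho(a) = [[7, 3], [-5, -2]]  ->  [[-202, -83], [-275, -113]]
... * rho(b^-1) = [[-7, 5], [-3, 2]]  ->  [[1663, -1176], [2264, -1601]]
... * rho(a^-1) = [[-2, -3], [5, 7]]  ->  [[-9206, -13221], [-12533, -17999]]
... * rho(a^-1) = [[-2, -3], [5, 7]]  ->  [[-47693, -64929], [-64929, -88394]]
tr = -47693 + -88394 = -136087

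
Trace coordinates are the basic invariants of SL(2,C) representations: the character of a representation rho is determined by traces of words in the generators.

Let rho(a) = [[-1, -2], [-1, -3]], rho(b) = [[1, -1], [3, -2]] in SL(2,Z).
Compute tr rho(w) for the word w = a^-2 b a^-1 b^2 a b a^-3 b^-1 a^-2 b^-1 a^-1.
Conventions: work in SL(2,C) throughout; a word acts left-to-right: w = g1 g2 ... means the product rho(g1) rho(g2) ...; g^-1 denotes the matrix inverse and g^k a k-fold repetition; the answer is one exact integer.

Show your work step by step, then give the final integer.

-209

rho(a^-1) = [[-3, 2], [1, -1]]
... * rho(a^-1) = [[-3, 2], [1, -1]]  ->  [[11, -8], [-4, 3]]
... * rho(b) = [[1, -1], [3, -2]]  ->  [[-13, 5], [5, -2]]
... * rho(a^-1) = [[-3, 2], [1, -1]]  ->  [[44, -31], [-17, 12]]
... * rho(b) = [[1, -1], [3, -2]]  ->  [[-49, 18], [19, -7]]
... * rho(b) = [[1, -1], [3, -2]]  ->  [[5, 13], [-2, -5]]
... * rho(a) = [[-1, -2], [-1, -3]]  ->  [[-18, -49], [7, 19]]
... * rho(b) = [[1, -1], [3, -2]]  ->  [[-165, 116], [64, -45]]
... * rho(a^-1) = [[-3, 2], [1, -1]]  ->  [[611, -446], [-237, 173]]
... * rho(a^-1) = [[-3, 2], [1, -1]]  ->  [[-2279, 1668], [884, -647]]
... * rho(a^-1) = [[-3, 2], [1, -1]]  ->  [[8505, -6226], [-3299, 2415]]
... * rho(b^-1) = [[-2, 1], [-3, 1]]  ->  [[1668, 2279], [-647, -884]]
... * rho(a^-1) = [[-3, 2], [1, -1]]  ->  [[-2725, 1057], [1057, -410]]
... * rho(a^-1) = [[-3, 2], [1, -1]]  ->  [[9232, -6507], [-3581, 2524]]
... * rho(b^-1) = [[-2, 1], [-3, 1]]  ->  [[1057, 2725], [-410, -1057]]
... * rho(a^-1) = [[-3, 2], [1, -1]]  ->  [[-446, -611], [173, 237]]
tr = -446 + 237 = -209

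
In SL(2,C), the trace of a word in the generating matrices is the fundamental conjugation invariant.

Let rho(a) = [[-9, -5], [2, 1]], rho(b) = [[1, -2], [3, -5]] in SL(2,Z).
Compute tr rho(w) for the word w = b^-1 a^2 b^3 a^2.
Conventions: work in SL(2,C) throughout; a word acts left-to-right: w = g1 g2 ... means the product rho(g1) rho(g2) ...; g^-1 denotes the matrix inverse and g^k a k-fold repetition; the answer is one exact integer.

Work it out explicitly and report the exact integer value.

-2202482

rho(b^-1) = [[-5, 2], [-3, 1]]
... * rho(a) = [[-9, -5], [2, 1]]  ->  [[49, 27], [29, 16]]
... * rho(a) = [[-9, -5], [2, 1]]  ->  [[-387, -218], [-229, -129]]
... * rho(b) = [[1, -2], [3, -5]]  ->  [[-1041, 1864], [-616, 1103]]
... * rho(b) = [[1, -2], [3, -5]]  ->  [[4551, -7238], [2693, -4283]]
... * rho(b) = [[1, -2], [3, -5]]  ->  [[-17163, 27088], [-10156, 16029]]
... * rho(a) = [[-9, -5], [2, 1]]  ->  [[208643, 112903], [123462, 66809]]
... * rho(a) = [[-9, -5], [2, 1]]  ->  [[-1651981, -930312], [-977540, -550501]]
tr = -1651981 + -550501 = -2202482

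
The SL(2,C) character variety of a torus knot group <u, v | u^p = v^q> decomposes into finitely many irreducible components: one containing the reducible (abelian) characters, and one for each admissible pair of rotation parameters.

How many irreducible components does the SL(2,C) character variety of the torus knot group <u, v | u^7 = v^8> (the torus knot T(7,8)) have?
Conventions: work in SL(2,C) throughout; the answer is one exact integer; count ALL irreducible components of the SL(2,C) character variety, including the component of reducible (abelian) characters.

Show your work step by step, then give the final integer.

Gamma = < u, v | u^7 = v^8 > (torus knot T(7,8)); the central element u^7 = v^8 acts as +I or -I in any irreducible SL(2,C) representation.
So on each irreducible component the traces are pinned: tr(u) = 2*cos(pi*alpha/7) with 1 <= alpha <= 6, tr(v) = 2*cos(pi*beta/8) with 1 <= beta <= 7.
Consistency of u^7 = (-1)^alpha I with v^8 = (-1)^beta I forces alpha = beta (mod 2).
Counting: 3 odd alphas x 4 odd betas + 3 even alphas x 3 even betas = 12 + 9 = 21.
Total: 21 irreducible-character components + 1 reducible (abelian) component = 22.

22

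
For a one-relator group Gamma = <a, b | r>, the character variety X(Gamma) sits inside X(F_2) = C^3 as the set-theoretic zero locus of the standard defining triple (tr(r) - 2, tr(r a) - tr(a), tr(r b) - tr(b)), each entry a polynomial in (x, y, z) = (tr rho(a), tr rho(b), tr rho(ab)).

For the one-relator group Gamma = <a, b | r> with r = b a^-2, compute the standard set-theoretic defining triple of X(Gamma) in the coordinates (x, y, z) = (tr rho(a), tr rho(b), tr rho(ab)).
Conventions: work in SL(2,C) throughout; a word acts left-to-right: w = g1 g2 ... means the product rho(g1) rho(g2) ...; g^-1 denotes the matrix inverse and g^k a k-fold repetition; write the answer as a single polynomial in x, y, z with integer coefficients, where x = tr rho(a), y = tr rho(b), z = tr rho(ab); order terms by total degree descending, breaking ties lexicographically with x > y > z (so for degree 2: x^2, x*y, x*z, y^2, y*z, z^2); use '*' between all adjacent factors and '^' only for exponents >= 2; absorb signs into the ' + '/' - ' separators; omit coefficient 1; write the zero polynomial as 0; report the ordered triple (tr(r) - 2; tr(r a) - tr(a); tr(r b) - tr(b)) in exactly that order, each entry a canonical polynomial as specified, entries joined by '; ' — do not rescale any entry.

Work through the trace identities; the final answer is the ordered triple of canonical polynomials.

x^2*y - x*z - y - 2; x*y - x - z; x^2*y^2 - x*y*z - x^2 - y^2 - y + 2

trace(a^-1 b) = trace(b) * trace(a) - trace(b a)   [inverse elimination on a] = x*y - z
so trace(b a^-2) = trace(a^-1 b) * trace(a) - trace(a^-1 b a)   [inverse elimination on a] = x^2*y - x*z - y
trace(b^2) = trace(b) * trace(b) - trace(1)   [square of b] = y^2 - 2
trace(b^2 a) = trace(b) * trace(a b) - trace(a)   [square of b] = y*z - x
so trace(b^2 a^-1) = trace(b^2) * trace(a) - trace(b^2 a)   [inverse elimination on a] = x*y^2 - y*z - x
reduce: trace(b a^-2 b) = trace(b^2 a^-1) * trace(a) - trace(b^2)   [inverse elimination on a] = x^2*y^2 - x*y*z - x^2 - y^2 + 2
assemble the triple (trace(r) - 2; trace(r a) - x; trace(r b) - y)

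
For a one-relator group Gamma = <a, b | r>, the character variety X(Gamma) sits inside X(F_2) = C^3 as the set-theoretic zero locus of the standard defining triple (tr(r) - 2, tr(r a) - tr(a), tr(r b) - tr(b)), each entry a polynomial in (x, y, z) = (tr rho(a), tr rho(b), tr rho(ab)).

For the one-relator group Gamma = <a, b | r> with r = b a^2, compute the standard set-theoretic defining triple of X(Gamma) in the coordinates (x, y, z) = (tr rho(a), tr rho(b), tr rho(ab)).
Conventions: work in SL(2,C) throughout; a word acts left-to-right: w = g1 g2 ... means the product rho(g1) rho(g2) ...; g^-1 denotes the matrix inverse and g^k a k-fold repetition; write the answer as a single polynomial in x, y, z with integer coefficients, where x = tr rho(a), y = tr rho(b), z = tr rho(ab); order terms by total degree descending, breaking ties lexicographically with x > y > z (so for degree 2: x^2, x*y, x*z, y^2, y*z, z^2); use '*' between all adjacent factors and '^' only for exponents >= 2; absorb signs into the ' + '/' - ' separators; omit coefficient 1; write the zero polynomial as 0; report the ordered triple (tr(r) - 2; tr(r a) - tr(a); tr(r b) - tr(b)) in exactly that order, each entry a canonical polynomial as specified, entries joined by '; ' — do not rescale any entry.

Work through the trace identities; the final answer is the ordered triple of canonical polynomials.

and tr(b a^2) = tr(a) * tr(b a) - tr(b)   [square of a] = x*z - y
tr(b a^3) = tr(a) * tr(a b a) - tr(a b) = x^2*z - x*y - z
tr(a^2) = tr(a) * tr(a) - tr(1) = x^2 - 2
tr(b a^2 b) = tr(b) * tr(a^2 b) - tr(a^2) = x*y*z - x^2 - y^2 + 2
assemble the triple (tr(r) - 2; tr(r a) - x; tr(r b) - y)

x*z - y - 2; x^2*z - x*y - x - z; x*y*z - x^2 - y^2 - y + 2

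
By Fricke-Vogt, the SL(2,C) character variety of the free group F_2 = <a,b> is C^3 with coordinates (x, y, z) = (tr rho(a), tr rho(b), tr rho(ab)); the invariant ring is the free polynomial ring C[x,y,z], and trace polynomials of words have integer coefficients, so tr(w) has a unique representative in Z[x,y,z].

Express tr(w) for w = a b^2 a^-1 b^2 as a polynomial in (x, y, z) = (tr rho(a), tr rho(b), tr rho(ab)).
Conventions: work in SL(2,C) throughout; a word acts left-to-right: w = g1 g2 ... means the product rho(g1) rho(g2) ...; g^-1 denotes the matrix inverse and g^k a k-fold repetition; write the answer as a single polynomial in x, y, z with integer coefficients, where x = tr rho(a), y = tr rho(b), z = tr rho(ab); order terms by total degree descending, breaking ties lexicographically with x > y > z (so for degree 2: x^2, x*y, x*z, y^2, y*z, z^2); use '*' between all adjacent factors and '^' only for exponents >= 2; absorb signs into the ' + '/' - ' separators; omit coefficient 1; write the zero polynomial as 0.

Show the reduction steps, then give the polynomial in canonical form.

trace(a b^2) = trace(b) trace(a b) - trace(a) = y*z - x
use: trace(b^2 a b) = trace(b) trace(a b^2) - trace(a b) = y^2*z - x*y - z
apply: trace(b^2 a b^2) = trace(b) trace(b^2 a b) - trace(b^2 a) = y^3*z - x*y^2 - 2*y*z + x
use: trace(a b a b) = trace(a b) trace(a b) - trace(1) = z^2 - 2
trace(a b a) = trace(a) trace(b a) - trace(b) = x*z - y
use: trace(a b^2 a b) = trace(b) trace(a b a b) - trace(a b a) = y*z^2 - x*z - y
trace(b^2) = trace(b) trace(b) - trace(1) = y^2 - 2
use: trace(a b^2 a) = trace(a) trace(b^2 a) - trace(b^2) = x*y*z - x^2 - y^2 + 2
use: trace(b^2 a b^2 a) = trace(b) trace(a b^2 a b) - trace(a b^2 a) = y^2*z^2 - 2*x*y*z + x^2 - 2
apply: trace(a b^2 a^-1 b^2) = trace(b^2 a b^2) trace(a) - trace(b^2 a b^2 a) = x*y^3*z - x^2*y^2 - y^2*z^2 + 2

x*y^3*z - x^2*y^2 - y^2*z^2 + 2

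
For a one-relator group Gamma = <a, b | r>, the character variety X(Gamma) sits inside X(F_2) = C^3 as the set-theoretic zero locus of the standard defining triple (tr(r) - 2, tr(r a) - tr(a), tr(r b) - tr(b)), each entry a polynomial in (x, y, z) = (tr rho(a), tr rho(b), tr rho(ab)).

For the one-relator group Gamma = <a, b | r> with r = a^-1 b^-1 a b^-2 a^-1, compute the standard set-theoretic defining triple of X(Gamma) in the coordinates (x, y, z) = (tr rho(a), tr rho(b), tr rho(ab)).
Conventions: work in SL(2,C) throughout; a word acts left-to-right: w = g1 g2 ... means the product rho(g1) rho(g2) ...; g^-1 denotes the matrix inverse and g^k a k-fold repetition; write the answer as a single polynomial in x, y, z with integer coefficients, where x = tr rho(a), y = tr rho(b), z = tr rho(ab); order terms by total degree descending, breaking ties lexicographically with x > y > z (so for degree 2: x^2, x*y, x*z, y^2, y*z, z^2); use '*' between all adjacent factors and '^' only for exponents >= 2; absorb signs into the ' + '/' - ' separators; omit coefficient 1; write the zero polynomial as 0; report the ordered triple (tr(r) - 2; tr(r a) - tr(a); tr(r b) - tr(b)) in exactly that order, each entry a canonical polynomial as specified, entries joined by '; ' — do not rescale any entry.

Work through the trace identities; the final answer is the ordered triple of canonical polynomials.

x^2*y^2*z - x^3*y - x*y^3 - x*y*z^2 + y^2*z + 3*x*y - z - 2; x*y^2*z - x^2*y - y*z^2 - x + y; x^2*y^3*z - x^3*y^2 - x*y^4 - 2*x*y^2*z^2 + x^2*y*z + y^3*z + y*z^3 + 4*x*y^2 - 3*y*z - x - y

so trace(a b^-1) = trace(a) trace(b) - trace(a b) = x*y - z
reduce: trace(b^-1 a b^-1) = trace(a b^-1) trace(b) - trace(a) = x*y^2 - y*z - x
so trace(a^2) = trace(a) trace(a) - trace(1) = x^2 - 2
trace(a^2 b) = trace(a) trace(b a) - trace(b) = x*z - y
reduce: trace(a b^-1 a) = trace(a^2) trace(b) - trace(a^2 b) = x^2*y - x*z - y
trace(a b a b) = trace(b a) trace(b a) - trace(1)   [split at repeated b] = z^2 - 2
so trace(a b^-1 a b) = trace(a b a) trace(b) - trace(a b a b) = x*y*z - y^2 - z^2 + 2
reduce: trace(b^-1 a b^-1 a) = trace(a b^-1 a) trace(b) - trace(a b^-1 a b) = x^2*y^2 - 2*x*y*z + z^2 - 2
so trace(b^-1 a^-1 b^-1 a) = trace(b^-1 a b^-1) trace(a) - trace(b^-1 a b^-1 a) = x*y*z - x^2 - z^2 + 2
trace(b^-1 a b^-2 a^-1) = trace(b^-1 a^-1 b^-1 a) trace(b) - trace(b^-1 a^-1 b^-1 a b) = x*y^2*z - x^2*y - y*z^2 + y
trace(b^-1 a b^-2) = trace(b^-1 a b^-1) trace(b) - trace(b^-1 a) = x*y^3 - y^2*z - 2*x*y + z
so trace(a^-1 b^-1 a b^-2 a^-1) = trace(b^-1 a b^-2 a^-1) trace(a) - trace(b^-1 a b^-2) = x^2*y^2*z - x^3*y - x*y^3 - x*y*z^2 + y^2*z + 3*x*y - z
so trace(b^2) = trace(b) trace(b) - trace(1)  (reduce the b square) = y^2 - 2
reduce: trace(b a b) = trace(b) trace(a b) - trace(a)  (reduce the b square) = y*z - x
so trace(b^2 a b) = trace(b) trace(b a b) - trace(b a)  (reduce the b square) = y^2*z - x*y - z
trace(b^2 a b a) = trace(b) trace(a b a b) - trace(a b a)  (reduce the b square) = y*z^2 - x*z - y
reduce: trace(a^-1 b^2 a b) = trace(b^2 a b) trace(a) - trace(b^2 a b a)  (eliminate a^-1) = x*y^2*z - x^2*y - y*z^2 + y
trace(b a b^-1 a^-1 b) = trace(a^-1 b^2 a) trace(b) - trace(a^-1 b^2 a b)  (eliminate b^-1) = -x*y^2*z + x^2*y + y^3 + y*z^2 - 3*y
reduce: trace(a b a b a) = trace(a) trace(b a b a) - trace(b a b)  (reduce the a square) = x*z^2 - y*z - x
trace(a b a b a b) = trace(a b a b) trace(a b) - trace(b a)  (split on a) = z^3 - 3*z
so trace(b a b a b^-1 a) = trace(a b a b a) trace(b) - trace(a b a b a b)  (eliminate b^-1) = x*y*z^2 - y^2*z - z^3 - x*y + 3*z
trace(b a b^-1 a^-1 b a) = trace(b a b a b^-1) trace(a) - trace(b a b a b^-1 a)  (eliminate a^-1) = -x*y*z^2 + x^2*z + y^2*z + z^3 - 3*z
reduce: trace(a^-1 b a^-1 b a b^-1) = trace(b a b^-1 a^-1 b) trace(a) - trace(b a b^-1 a^-1 b a)  (eliminate a^-1) = -x^2*y^2*z + x^3*y + x*y^3 + 2*x*y*z^2 - x^2*z - y^2*z - z^3 - 3*x*y + 3*z
trace(a b^-2 a^-1 b a^-1 b) = trace(a^-1 b a^-1 b a b^-1) trace(b) - trace(a^-1 b a^-1 b a)  (eliminate b^-1) = -x^2*y^3*z + x^3*y^2 + x*y^4 + 2*x*y^2*z^2 - x^2*y*z - y^3*z - y*z^3 - 4*x*y^2 + 4*y*z + x
reduce: trace(a^-1 b^-1 a b^-2 a^-1 b) = trace(a b^-2 a^-1 b a^-1) trace(b) - trace(a b^-2 a^-1 b a^-1 b)  (eliminate b^-1) = x^2*y^3*z - x^3*y^2 - x*y^4 - 2*x*y^2*z^2 + x^2*y*z + y^3*z + y*z^3 + 4*x*y^2 - 3*y*z - x
assemble the triple (trace(r) - 2; trace(r a) - x; trace(r b) - y)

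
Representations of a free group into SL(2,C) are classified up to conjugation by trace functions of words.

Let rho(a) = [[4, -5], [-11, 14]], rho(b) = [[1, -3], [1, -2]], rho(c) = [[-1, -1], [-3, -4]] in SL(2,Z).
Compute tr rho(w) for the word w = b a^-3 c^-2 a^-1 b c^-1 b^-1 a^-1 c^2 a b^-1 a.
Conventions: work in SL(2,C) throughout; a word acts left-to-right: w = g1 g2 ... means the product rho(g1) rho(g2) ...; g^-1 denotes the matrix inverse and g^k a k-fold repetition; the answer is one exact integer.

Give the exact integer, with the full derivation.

89409290474

rho(b) = [[1, -3], [1, -2]]
... * rho(a^-1) = [[14, 5], [11, 4]]  ->  [[-19, -7], [-8, -3]]
... * rho(a^-1) = [[14, 5], [11, 4]]  ->  [[-343, -123], [-145, -52]]
... * rho(a^-1) = [[14, 5], [11, 4]]  ->  [[-6155, -2207], [-2602, -933]]
... * rho(c^-1) = [[-4, 1], [3, -1]]  ->  [[17999, -3948], [7609, -1669]]
... * rho(c^-1) = [[-4, 1], [3, -1]]  ->  [[-83840, 21947], [-35443, 9278]]
... * rho(a^-1) = [[14, 5], [11, 4]]  ->  [[-932343, -331412], [-394144, -140103]]
... * rho(b) = [[1, -3], [1, -2]]  ->  [[-1263755, 3459853], [-534247, 1462638]]
... * rho(c^-1) = [[-4, 1], [3, -1]]  ->  [[15434579, -4723608], [6524902, -1996885]]
... * rho(b^-1) = [[-2, 3], [-1, 1]]  ->  [[-26145550, 41580129], [-11052919, 17577821]]
... * rho(a^-1) = [[14, 5], [11, 4]]  ->  [[91343719, 35592766], [38615165, 15046689]]
... * rho(c) = [[-1, -1], [-3, -4]]  ->  [[-198122017, -233714783], [-83755232, -98801921]]
... * rho(c) = [[-1, -1], [-3, -4]]  ->  [[899266366, 1132981149], [380160995, 478962916]]
... * rho(a) = [[4, -5], [-11, 14]]  ->  [[-8865727175, 11365404256], [-3747948096, 4804675849]]
... * rho(b^-1) = [[-2, 3], [-1, 1]]  ->  [[6366050094, -15231777269], [2691220343, -6439168439]]
... * rho(a) = [[4, -5], [-11, 14]]  ->  [[193013750335, -245075132236], [81595734201, -103604459861]]
tr = 193013750335 + -103604459861 = 89409290474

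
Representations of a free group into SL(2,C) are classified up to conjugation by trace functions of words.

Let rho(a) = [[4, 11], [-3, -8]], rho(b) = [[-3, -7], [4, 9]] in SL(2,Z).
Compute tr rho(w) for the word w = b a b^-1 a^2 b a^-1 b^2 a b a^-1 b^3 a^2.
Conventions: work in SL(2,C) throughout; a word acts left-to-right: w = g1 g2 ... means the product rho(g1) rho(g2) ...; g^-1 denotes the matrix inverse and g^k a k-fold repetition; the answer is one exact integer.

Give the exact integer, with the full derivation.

rho(b) = [[-3, -7], [4, 9]]
... * rho(a) = [[4, 11], [-3, -8]]  ->  [[9, 23], [-11, -28]]
... * rho(b^-1) = [[9, 7], [-4, -3]]  ->  [[-11, -6], [13, 7]]
... * rho(a) = [[4, 11], [-3, -8]]  ->  [[-26, -73], [31, 87]]
... * rho(a) = [[4, 11], [-3, -8]]  ->  [[115, 298], [-137, -355]]
... * rho(b) = [[-3, -7], [4, 9]]  ->  [[847, 1877], [-1009, -2236]]
... * rho(a^-1) = [[-8, -11], [3, 4]]  ->  [[-1145, -1809], [1364, 2155]]
... * rho(b) = [[-3, -7], [4, 9]]  ->  [[-3801, -8266], [4528, 9847]]
... * rho(b) = [[-3, -7], [4, 9]]  ->  [[-21661, -47787], [25804, 56927]]
... * rho(a) = [[4, 11], [-3, -8]]  ->  [[56717, 144025], [-67565, -171572]]
... * rho(b) = [[-3, -7], [4, 9]]  ->  [[405949, 899206], [-483593, -1071193]]
... * rho(a^-1) = [[-8, -11], [3, 4]]  ->  [[-549974, -868615], [655165, 1034751]]
... * rho(b) = [[-3, -7], [4, 9]]  ->  [[-1824538, -3967717], [2173509, 4726604]]
... * rho(b) = [[-3, -7], [4, 9]]  ->  [[-10397254, -22937687], [12385889, 27324873]]
... * rho(b) = [[-3, -7], [4, 9]]  ->  [[-60558986, -133658405], [72141825, 159222634]]
... * rho(a) = [[4, 11], [-3, -8]]  ->  [[158739271, 403118394], [-189100602, -480220997]]
... * rho(a) = [[4, 11], [-3, -8]]  ->  [[-574398098, -1478815171], [684260583, 1761661354]]
tr = -574398098 + 1761661354 = 1187263256

1187263256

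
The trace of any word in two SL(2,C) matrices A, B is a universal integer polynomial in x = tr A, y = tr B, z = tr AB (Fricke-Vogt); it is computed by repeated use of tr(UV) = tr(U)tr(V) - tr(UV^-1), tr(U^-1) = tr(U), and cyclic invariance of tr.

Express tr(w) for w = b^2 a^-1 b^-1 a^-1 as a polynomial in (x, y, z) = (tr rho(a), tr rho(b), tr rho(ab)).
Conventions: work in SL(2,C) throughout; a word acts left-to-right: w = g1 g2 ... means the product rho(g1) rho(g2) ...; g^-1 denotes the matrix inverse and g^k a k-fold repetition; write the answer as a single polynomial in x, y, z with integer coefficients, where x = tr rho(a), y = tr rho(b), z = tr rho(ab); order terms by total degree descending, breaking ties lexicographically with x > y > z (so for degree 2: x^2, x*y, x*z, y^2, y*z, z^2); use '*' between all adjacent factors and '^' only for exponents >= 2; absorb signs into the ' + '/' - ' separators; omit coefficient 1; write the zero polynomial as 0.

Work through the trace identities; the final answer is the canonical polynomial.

x*y^2*z - y^3 - y*z^2 - x*z + 3*y

tr(b^2) = tr(b)*tr(b) - tr(1)   [square of b] = y^2 - 2
tr(b^2 a) = tr(b)*tr(a b) - tr(a)   [square of b] = y*z - x
tr(b^2 a^-1) = tr(b^2)*tr(a) - tr(b^2 a)   [inverse elimination on a] = x*y^2 - y*z - x
tr(a^-1 b^2 a^-1) = tr(b^2 a^-1)*tr(a) - tr(b^2)   [inverse elimination on a] = x^2*y^2 - x*y*z - x^2 - y^2 + 2
apply: tr(b^3) = tr(b)*tr(b^2) - tr(b)   [square of b] = y^3 - 3*y
tr(b^3 a) = tr(b)*tr(b a b) - tr(b a)   [square of b] = y^2*z - x*y - z
tr(b^2 a^-1 b) = tr(b^3)*tr(a) - tr(b^3 a)   [inverse elimination on a] = x*y^3 - y^2*z - 2*x*y + z
tr(a b a b) = tr(b a)*tr(b a) - tr(1)   [split at a repeated b] = z^2 - 2
apply: tr(a b a) = tr(a)*tr(b a) - tr(b)   [square of a] = x*z - y
apply: tr(b a b^2 a) = tr(b)*tr(a b a b) - tr(a b a)   [square of b] = y*z^2 - x*z - y
tr(b^2 a^-1 b a) = tr(b a b^2)*tr(a) - tr(b a b^2 a)   [inverse elimination on a] = x*y^2*z - x^2*y - y*z^2 + y
tr(a^-1 b^2 a^-1 b) = tr(b^2 a^-1 b)*tr(a) - tr(b^2 a^-1 b a)   [inverse elimination on a] = x^2*y^3 - 2*x*y^2*z - x^2*y + y*z^2 + x*z - y
tr(b^2 a^-1 b^-1 a^-1) = tr(a^-1 b^2 a^-1)*tr(b) - tr(a^-1 b^2 a^-1 b)   [inverse elimination on b] = x*y^2*z - y^3 - y*z^2 - x*z + 3*y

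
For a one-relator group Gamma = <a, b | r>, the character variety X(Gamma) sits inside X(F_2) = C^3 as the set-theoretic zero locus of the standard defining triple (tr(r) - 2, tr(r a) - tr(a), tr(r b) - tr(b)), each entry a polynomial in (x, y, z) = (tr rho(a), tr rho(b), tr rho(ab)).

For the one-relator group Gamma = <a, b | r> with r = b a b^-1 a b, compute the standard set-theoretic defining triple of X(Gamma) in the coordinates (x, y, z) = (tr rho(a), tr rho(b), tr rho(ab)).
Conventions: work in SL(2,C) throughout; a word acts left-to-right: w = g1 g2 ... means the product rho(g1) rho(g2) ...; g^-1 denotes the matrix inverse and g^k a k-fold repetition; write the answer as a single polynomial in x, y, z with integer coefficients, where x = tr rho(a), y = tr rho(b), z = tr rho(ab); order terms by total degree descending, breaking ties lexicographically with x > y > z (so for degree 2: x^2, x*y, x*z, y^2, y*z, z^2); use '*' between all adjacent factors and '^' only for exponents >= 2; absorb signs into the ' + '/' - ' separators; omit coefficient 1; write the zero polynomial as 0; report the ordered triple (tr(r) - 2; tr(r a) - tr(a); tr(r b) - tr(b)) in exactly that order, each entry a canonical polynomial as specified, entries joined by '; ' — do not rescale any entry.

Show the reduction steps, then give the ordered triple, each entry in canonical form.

x*y^2*z - x^2*y - y^3 - y*z^2 + x*z + 3*y - 2; x*y*z^2 - y^2*z - z^3 - x*y - x + 3*z; x*y^3*z - x^2*y^2 - y^4 - y^2*z^2 + 4*y^2 + z^2 - y - 2

trace(a^2 b) = trace(a)*trace(b a) - trace(b)   [square of a] = x*z - y
trace(a^2) = trace(a)*trace(a) - trace(1)   [square of a] = x^2 - 2
trace(a b^2 a) = trace(b)*trace(a^2 b) - trace(a^2)   [square of b] = x*y*z - x^2 - y^2 + 2
trace(a b a b) = trace(b a)*trace(b a) - trace(1)   [split at a repeated b] = z^2 - 2
trace(a b^2 a b) = trace(b)*trace(a b a b) - trace(a b a)   [square of b] = y*z^2 - x*z - y
trace(b a b^-1 a b) = trace(a b^2 a)*trace(b) - trace(a b^2 a b)   [inverse elimination on b] = x*y^2*z - x^2*y - y^3 - y*z^2 + x*z + 3*y
trace(b a b) = trace(b)*trace(a b) - trace(a)   [square of b] = y*z - x
trace(a b a b a) = trace(a)*trace(b a b a) - trace(b a b)   [square of a] = x*z^2 - y*z - x
trace(a b a b a b) = trace(b a b a)*trace(b a) - trace(a b)   [split at a repeated b] = z^3 - 3*z
trace(b a b^-1 a b a) = trace(a b a b a)*trace(b) - trace(a b a b a b)   [inverse elimination on b] = x*y*z^2 - y^2*z - z^3 - x*y + 3*z
trace(b^3 a) = trace(b)*trace(b a b) - trace(b a)  (reduce the b square) = y^2*z - x*y - z
trace(b^2) = trace(b)*trace(b) - trace(1)  (reduce the b square) = y^2 - 2
trace(b^3) = trace(b)*trace(b^2) - trace(b)  (reduce the b square) = y^3 - 3*y
trace(a b^3 a) = trace(a)*trace(b^3 a) - trace(b^3)  (reduce the a square) = x*y^2*z - x^2*y - y^3 - x*z + 3*y
trace(a b^3 a b) = trace(b)*trace(a b a b^2) - trace(a b a b)  (reduce the b square) = y^2*z^2 - x*y*z - y^2 - z^2 + 2
trace(b a b^-1 a b^2) = trace(a b^3 a)*trace(b) - trace(a b^3 a b)  (eliminate b^-1) = x*y^3*z - x^2*y^2 - y^4 - y^2*z^2 + 4*y^2 + z^2 - 2
assemble the triple (trace(r) - 2; trace(r a) - x; trace(r b) - y)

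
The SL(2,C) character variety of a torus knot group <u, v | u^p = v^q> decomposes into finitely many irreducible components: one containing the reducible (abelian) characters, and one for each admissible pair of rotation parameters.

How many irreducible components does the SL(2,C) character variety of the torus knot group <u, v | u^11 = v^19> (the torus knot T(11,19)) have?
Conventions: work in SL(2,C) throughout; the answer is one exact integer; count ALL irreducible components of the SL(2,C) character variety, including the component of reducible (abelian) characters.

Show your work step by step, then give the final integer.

91

Gamma = < u, v | u^11 = v^19 > (torus knot T(11,19)); the central element u^11 = v^19 acts as +I or -I in any irreducible SL(2,C) representation.
So on each irreducible component the traces are pinned: tr(u) = 2*cos(pi*alpha/11) with 1 <= alpha <= 10, tr(v) = 2*cos(pi*beta/19) with 1 <= beta <= 18.
Consistency of u^11 = (-1)^alpha I with v^19 = (-1)^beta I forces alpha = beta (mod 2).
count pairs: odd alpha (5 choices) x odd beta (9), plus even alpha (5) x even beta (9): 5*9 + 5*9 = 90.
That is 90 components of irreducible characters, and with the reducible (abelian) component the total is 91.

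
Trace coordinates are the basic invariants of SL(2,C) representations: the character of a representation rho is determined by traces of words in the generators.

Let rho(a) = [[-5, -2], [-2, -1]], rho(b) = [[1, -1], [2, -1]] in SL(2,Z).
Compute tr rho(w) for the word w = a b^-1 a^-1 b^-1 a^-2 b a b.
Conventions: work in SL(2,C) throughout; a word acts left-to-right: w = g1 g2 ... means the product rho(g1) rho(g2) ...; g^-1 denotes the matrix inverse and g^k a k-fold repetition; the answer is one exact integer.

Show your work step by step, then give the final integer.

rho(a) = [[-5, -2], [-2, -1]]
... * rho(b^-1) = [[-1, 1], [-2, 1]]  ->  [[9, -7], [4, -3]]
... * rho(a^-1) = [[-1, 2], [2, -5]]  ->  [[-23, 53], [-10, 23]]
... * rho(b^-1) = [[-1, 1], [-2, 1]]  ->  [[-83, 30], [-36, 13]]
... * rho(a^-1) = [[-1, 2], [2, -5]]  ->  [[143, -316], [62, -137]]
... * rho(a^-1) = [[-1, 2], [2, -5]]  ->  [[-775, 1866], [-336, 809]]
... * rho(b) = [[1, -1], [2, -1]]  ->  [[2957, -1091], [1282, -473]]
... * rho(a) = [[-5, -2], [-2, -1]]  ->  [[-12603, -4823], [-5464, -2091]]
... * rho(b) = [[1, -1], [2, -1]]  ->  [[-22249, 17426], [-9646, 7555]]
tr = -22249 + 7555 = -14694

-14694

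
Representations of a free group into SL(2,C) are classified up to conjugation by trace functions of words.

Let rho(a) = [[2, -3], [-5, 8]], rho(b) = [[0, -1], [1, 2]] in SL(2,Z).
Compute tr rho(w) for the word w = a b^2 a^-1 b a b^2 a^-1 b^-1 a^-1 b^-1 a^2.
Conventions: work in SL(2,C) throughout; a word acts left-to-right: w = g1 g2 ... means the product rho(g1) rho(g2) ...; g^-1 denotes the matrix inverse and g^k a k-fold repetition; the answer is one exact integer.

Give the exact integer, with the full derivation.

rho(a) = [[2, -3], [-5, 8]]
... * rho(b) = [[0, -1], [1, 2]]  ->  [[-3, -8], [8, 21]]
... * rho(b) = [[0, -1], [1, 2]]  ->  [[-8, -13], [21, 34]]
... * rho(a^-1) = [[8, 3], [5, 2]]  ->  [[-129, -50], [338, 131]]
... * rho(b) = [[0, -1], [1, 2]]  ->  [[-50, 29], [131, -76]]
... * rho(a) = [[2, -3], [-5, 8]]  ->  [[-245, 382], [642, -1001]]
... * rho(b) = [[0, -1], [1, 2]]  ->  [[382, 1009], [-1001, -2644]]
... * rho(b) = [[0, -1], [1, 2]]  ->  [[1009, 1636], [-2644, -4287]]
... * rho(a^-1) = [[8, 3], [5, 2]]  ->  [[16252, 6299], [-42587, -16506]]
... * rho(b^-1) = [[2, 1], [-1, 0]]  ->  [[26205, 16252], [-68668, -42587]]
... * rho(a^-1) = [[8, 3], [5, 2]]  ->  [[290900, 111119], [-762279, -291178]]
... * rho(b^-1) = [[2, 1], [-1, 0]]  ->  [[470681, 290900], [-1233380, -762279]]
... * rho(a) = [[2, -3], [-5, 8]]  ->  [[-513138, 915157], [1344635, -2398092]]
... * rho(a) = [[2, -3], [-5, 8]]  ->  [[-5602061, 8860670], [14679730, -23218641]]
tr = -5602061 + -23218641 = -28820702

-28820702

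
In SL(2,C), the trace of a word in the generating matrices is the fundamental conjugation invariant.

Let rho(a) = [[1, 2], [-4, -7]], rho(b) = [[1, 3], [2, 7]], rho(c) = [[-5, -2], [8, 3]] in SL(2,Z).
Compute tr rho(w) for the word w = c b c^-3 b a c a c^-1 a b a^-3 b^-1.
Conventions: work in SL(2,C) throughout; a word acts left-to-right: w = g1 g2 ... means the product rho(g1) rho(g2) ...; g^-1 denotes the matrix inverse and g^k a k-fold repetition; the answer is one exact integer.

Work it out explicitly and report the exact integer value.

rho(c) = [[-5, -2], [8, 3]]
... * rho(b) = [[1, 3], [2, 7]]  ->  [[-9, -29], [14, 45]]
... * rho(c^-1) = [[3, 2], [-8, -5]]  ->  [[205, 127], [-318, -197]]
... * rho(c^-1) = [[3, 2], [-8, -5]]  ->  [[-401, -225], [622, 349]]
... * rho(c^-1) = [[3, 2], [-8, -5]]  ->  [[597, 323], [-926, -501]]
... * rho(b) = [[1, 3], [2, 7]]  ->  [[1243, 4052], [-1928, -6285]]
... * rho(a) = [[1, 2], [-4, -7]]  ->  [[-14965, -25878], [23212, 40139]]
... * rho(c) = [[-5, -2], [8, 3]]  ->  [[-132199, -47704], [205052, 73993]]
... * rho(a) = [[1, 2], [-4, -7]]  ->  [[58617, 69530], [-90920, -107847]]
... * rho(c^-1) = [[3, 2], [-8, -5]]  ->  [[-380389, -230416], [590016, 357395]]
... * rho(a) = [[1, 2], [-4, -7]]  ->  [[541275, 852134], [-839564, -1321733]]
... * rho(b) = [[1, 3], [2, 7]]  ->  [[2245543, 7588763], [-3483030, -11770823]]
... * rho(a^-1) = [[-7, -2], [4, 1]]  ->  [[14636251, 3097677], [-22702082, -4804763]]
... * rho(a^-1) = [[-7, -2], [4, 1]]  ->  [[-90063049, -26174825], [139695522, 40599401]]
... * rho(a^-1) = [[-7, -2], [4, 1]]  ->  [[525742043, 153951273], [-815471050, -238791643]]
... * rho(b^-1) = [[7, -3], [-2, 1]]  ->  [[3372291755, -1423274856], [-5230714064, 2207621507]]
tr = 3372291755 + 2207621507 = 5579913262

5579913262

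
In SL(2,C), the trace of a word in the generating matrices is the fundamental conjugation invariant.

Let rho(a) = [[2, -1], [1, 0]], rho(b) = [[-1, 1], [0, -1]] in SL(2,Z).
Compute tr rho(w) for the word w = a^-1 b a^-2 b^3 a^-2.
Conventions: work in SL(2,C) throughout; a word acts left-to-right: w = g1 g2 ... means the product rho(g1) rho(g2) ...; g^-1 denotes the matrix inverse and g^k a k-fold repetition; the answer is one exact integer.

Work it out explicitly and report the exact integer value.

rho(a^-1) = [[0, 1], [-1, 2]]
... * rho(b) = [[-1, 1], [0, -1]]  ->  [[0, -1], [1, -3]]
... * rho(a^-1) = [[0, 1], [-1, 2]]  ->  [[1, -2], [3, -5]]
... * rho(a^-1) = [[0, 1], [-1, 2]]  ->  [[2, -3], [5, -7]]
... * rho(b) = [[-1, 1], [0, -1]]  ->  [[-2, 5], [-5, 12]]
... * rho(b) = [[-1, 1], [0, -1]]  ->  [[2, -7], [5, -17]]
... * rho(b) = [[-1, 1], [0, -1]]  ->  [[-2, 9], [-5, 22]]
... * rho(a^-1) = [[0, 1], [-1, 2]]  ->  [[-9, 16], [-22, 39]]
... * rho(a^-1) = [[0, 1], [-1, 2]]  ->  [[-16, 23], [-39, 56]]
tr = -16 + 56 = 40

40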